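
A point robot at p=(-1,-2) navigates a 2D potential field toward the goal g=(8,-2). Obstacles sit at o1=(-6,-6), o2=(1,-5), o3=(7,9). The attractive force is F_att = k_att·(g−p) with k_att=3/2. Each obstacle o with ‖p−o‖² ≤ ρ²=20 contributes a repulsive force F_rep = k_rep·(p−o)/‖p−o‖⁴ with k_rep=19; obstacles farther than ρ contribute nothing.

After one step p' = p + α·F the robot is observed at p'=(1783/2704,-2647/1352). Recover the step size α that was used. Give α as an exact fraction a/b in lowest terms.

α = 1/8

F_att = 3/2·(g−p) = 3/2·(9,0) = (13.5000,0.0000)
o1: d²=41 > ρ²=20 → inactive
o2: d²=13 ≤ ρ²=20; F_rep = 19·(-2,3)/13² = (-0.2249,0.3373)
o3: d²=185 > ρ²=20 → inactive
F = F_att + ΣF_rep = (13.2751,0.3373)
Δp = p'−p = (1.6594,0.0422); α = Δx/Fx = (4487/2704) / (4487/338) = 1/8
check: Δy/Fy = (57/1352) / (57/169) = 1/8 ✓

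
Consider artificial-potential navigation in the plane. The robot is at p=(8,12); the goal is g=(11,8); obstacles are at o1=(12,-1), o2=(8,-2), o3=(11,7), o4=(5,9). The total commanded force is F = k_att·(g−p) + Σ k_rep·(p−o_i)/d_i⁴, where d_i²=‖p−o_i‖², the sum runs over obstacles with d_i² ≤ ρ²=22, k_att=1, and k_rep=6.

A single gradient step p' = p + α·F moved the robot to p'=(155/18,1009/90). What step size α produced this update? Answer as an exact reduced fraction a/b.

F_att = 1·(g−p) = 1·(3,-4) = (3.0000,-4.0000)
o1: d²=185 > ρ²=22 → inactive
o2: d²=196 > ρ²=22 → inactive
o3: d²=34 > ρ²=22 → inactive
o4: d²=18 ≤ ρ²=22; F_rep = 6·(3,3)/18² = (0.0556,0.0556)
F = F_att + ΣF_rep = (3.0556,-3.9444)
Δp = p'−p = (0.6111,-0.7889); α = Δx/Fx = (11/18) / (55/18) = 1/5
check: Δy/Fy = (-71/90) / (-71/18) = 1/5 ✓

α = 1/5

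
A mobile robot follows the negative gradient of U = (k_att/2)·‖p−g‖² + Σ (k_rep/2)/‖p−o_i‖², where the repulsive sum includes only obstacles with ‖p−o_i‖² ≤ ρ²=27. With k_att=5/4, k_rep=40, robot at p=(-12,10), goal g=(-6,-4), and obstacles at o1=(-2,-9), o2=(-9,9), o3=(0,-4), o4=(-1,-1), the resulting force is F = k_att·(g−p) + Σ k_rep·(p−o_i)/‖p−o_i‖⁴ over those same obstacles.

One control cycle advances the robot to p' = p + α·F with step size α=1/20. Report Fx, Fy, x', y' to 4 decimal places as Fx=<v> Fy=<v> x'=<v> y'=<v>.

F_att = 5/4·(g−p) = 5/4·(6,-14) = (7.5000,-17.5000)
o1: d²=461 > ρ²=27 → inactive
o2: d²=10 ≤ ρ²=27; F_rep = 40·(-3,1)/10² = (-1.2000,0.4000)
o3: d²=340 > ρ²=27 → inactive
o4: d²=242 > ρ²=27 → inactive
F = F_att + ΣF_rep = (6.3000,-17.1000)
p' = p + 1/20·F = (-11.6850,9.1450)

Fx=6.3000 Fy=-17.1000 x'=-11.6850 y'=9.1450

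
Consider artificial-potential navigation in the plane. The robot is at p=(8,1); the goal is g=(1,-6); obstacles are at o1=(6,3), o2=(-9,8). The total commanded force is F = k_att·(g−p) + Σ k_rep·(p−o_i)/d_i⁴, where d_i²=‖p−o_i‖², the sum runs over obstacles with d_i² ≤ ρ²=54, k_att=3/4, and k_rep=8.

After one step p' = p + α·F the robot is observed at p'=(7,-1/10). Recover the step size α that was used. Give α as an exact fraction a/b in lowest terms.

α = 1/5

F_att = 3/4·(g−p) = 3/4·(-7,-7) = (-5.2500,-5.2500)
o1: d²=8 ≤ ρ²=54; F_rep = 8·(2,-2)/8² = (0.2500,-0.2500)
o2: d²=338 > ρ²=54 → inactive
F = F_att + ΣF_rep = (-5.0000,-5.5000)
Δp = p'−p = (-1.0000,-1.1000); α = Δx/Fx = (-1) / (-5) = 1/5
check: Δy/Fy = (-11/10) / (-11/2) = 1/5 ✓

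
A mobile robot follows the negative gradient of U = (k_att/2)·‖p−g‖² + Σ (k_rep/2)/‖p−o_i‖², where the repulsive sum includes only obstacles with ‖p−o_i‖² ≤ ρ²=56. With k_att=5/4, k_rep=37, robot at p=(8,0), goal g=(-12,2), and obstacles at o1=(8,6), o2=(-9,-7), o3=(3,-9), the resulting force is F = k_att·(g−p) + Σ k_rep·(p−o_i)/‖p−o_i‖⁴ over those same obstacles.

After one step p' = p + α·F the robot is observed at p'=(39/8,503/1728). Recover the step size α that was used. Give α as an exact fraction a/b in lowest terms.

F_att = 5/4·(g−p) = 5/4·(-20,2) = (-25.0000,2.5000)
o1: d²=36 ≤ ρ²=56; F_rep = 37·(0,-6)/36² = (0.0000,-0.1713)
o2: d²=338 > ρ²=56 → inactive
o3: d²=106 > ρ²=56 → inactive
F = F_att + ΣF_rep = (-25.0000,2.3287)
Δp = p'−p = (-3.1250,0.2911); α = Δx/Fx = (-25/8) / (-25) = 1/8
check: Δy/Fy = (503/1728) / (503/216) = 1/8 ✓

α = 1/8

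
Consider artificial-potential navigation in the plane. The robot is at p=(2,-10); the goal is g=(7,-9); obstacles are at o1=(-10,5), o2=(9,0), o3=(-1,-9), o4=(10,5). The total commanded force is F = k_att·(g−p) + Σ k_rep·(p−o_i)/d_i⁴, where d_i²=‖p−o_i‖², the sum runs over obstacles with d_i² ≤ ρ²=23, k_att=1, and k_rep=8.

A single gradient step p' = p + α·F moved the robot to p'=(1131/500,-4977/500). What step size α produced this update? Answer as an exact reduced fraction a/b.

F_att = 1·(g−p) = 1·(5,1) = (5.0000,1.0000)
o1: d²=369 > ρ²=23 → inactive
o2: d²=149 > ρ²=23 → inactive
o3: d²=10 ≤ ρ²=23; F_rep = 8·(3,-1)/10² = (0.2400,-0.0800)
o4: d²=289 > ρ²=23 → inactive
F = F_att + ΣF_rep = (5.2400,0.9200)
Δp = p'−p = (0.2620,0.0460); α = Δx/Fx = (131/500) / (131/25) = 1/20
check: Δy/Fy = (23/500) / (23/25) = 1/20 ✓

α = 1/20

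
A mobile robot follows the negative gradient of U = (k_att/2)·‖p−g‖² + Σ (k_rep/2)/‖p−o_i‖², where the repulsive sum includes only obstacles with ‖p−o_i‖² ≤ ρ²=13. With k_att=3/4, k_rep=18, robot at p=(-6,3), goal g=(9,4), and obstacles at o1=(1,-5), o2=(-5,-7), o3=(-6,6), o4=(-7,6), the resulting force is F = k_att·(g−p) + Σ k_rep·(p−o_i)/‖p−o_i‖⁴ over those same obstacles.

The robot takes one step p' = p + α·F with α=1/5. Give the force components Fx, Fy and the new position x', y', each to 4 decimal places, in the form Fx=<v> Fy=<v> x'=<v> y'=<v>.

F_att = 3/4·(g−p) = 3/4·(15,1) = (11.2500,0.7500)
o1: d²=113 > ρ²=13 → inactive
o2: d²=101 > ρ²=13 → inactive
o3: d²=9 ≤ ρ²=13; F_rep = 18·(0,-3)/9² = (0.0000,-0.6667)
o4: d²=10 ≤ ρ²=13; F_rep = 18·(1,-3)/10² = (0.1800,-0.5400)
F = F_att + ΣF_rep = (11.4300,-0.4567)
p' = p + 1/5·F = (-3.7140,2.9087)

Fx=11.4300 Fy=-0.4567 x'=-3.7140 y'=2.9087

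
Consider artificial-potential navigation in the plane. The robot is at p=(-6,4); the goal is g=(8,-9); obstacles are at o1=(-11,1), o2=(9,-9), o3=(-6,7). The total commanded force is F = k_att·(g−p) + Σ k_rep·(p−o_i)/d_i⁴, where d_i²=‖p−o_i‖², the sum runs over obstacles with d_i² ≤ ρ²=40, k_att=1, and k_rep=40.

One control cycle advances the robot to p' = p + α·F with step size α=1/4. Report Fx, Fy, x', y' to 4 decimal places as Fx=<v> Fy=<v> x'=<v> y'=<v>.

Fx=14.1730 Fy=-14.3777 x'=-2.4567 y'=0.4056

F_att = 1·(g−p) = 1·(14,-13) = (14.0000,-13.0000)
o1: d²=34 ≤ ρ²=40; F_rep = 40·(5,3)/34² = (0.1730,0.1038)
o2: d²=394 > ρ²=40 → inactive
o3: d²=9 ≤ ρ²=40; F_rep = 40·(0,-3)/9² = (0.0000,-1.4815)
F = F_att + ΣF_rep = (14.1730,-14.3777)
p' = p + 1/4·F = (-2.4567,0.4056)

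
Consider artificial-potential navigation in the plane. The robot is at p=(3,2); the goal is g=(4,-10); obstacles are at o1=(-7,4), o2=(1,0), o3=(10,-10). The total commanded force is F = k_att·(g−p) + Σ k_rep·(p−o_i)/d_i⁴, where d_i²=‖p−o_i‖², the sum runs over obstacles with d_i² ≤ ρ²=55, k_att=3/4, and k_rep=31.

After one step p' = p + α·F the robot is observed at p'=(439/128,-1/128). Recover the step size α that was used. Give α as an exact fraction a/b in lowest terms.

α = 1/4

F_att = 3/4·(g−p) = 3/4·(1,-12) = (0.7500,-9.0000)
o1: d²=104 > ρ²=55 → inactive
o2: d²=8 ≤ ρ²=55; F_rep = 31·(2,2)/8² = (0.9688,0.9688)
o3: d²=193 > ρ²=55 → inactive
F = F_att + ΣF_rep = (1.7188,-8.0312)
Δp = p'−p = (0.4297,-2.0078); α = Δx/Fx = (55/128) / (55/32) = 1/4
check: Δy/Fy = (-257/128) / (-257/32) = 1/4 ✓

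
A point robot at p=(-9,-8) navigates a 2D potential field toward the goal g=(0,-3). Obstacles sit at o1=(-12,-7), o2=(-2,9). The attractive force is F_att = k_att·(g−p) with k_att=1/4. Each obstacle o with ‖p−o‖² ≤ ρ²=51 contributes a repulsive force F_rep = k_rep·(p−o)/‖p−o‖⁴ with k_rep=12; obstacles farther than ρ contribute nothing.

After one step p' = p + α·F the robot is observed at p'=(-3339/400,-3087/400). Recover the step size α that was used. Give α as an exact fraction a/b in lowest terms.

F_att = 1/4·(g−p) = 1/4·(9,5) = (2.2500,1.2500)
o1: d²=10 ≤ ρ²=51; F_rep = 12·(3,-1)/10² = (0.3600,-0.1200)
o2: d²=338 > ρ²=51 → inactive
F = F_att + ΣF_rep = (2.6100,1.1300)
Δp = p'−p = (0.6525,0.2825); α = Δx/Fx = (261/400) / (261/100) = 1/4
check: Δy/Fy = (113/400) / (113/100) = 1/4 ✓

α = 1/4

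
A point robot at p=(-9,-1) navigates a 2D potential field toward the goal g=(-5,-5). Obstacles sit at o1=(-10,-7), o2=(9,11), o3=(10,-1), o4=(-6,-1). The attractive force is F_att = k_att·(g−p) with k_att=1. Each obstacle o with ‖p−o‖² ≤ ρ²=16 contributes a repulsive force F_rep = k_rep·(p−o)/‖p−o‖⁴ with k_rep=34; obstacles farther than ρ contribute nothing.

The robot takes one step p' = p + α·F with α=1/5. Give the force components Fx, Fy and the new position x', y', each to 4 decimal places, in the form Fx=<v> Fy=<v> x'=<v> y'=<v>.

F_att = 1·(g−p) = 1·(4,-4) = (4.0000,-4.0000)
o1: d²=37 > ρ²=16 → inactive
o2: d²=468 > ρ²=16 → inactive
o3: d²=361 > ρ²=16 → inactive
o4: d²=9 ≤ ρ²=16; F_rep = 34·(-3,0)/9² = (-1.2593,0.0000)
F = F_att + ΣF_rep = (2.7407,-4.0000)
p' = p + 1/5·F = (-8.4519,-1.8000)

Fx=2.7407 Fy=-4.0000 x'=-8.4519 y'=-1.8000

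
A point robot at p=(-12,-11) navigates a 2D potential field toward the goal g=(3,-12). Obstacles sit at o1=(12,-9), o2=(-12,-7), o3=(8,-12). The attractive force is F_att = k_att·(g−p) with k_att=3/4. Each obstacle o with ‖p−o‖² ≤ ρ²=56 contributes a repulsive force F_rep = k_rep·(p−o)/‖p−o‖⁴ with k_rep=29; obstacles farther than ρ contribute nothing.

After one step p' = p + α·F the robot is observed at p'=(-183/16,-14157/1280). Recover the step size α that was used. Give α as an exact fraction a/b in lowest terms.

F_att = 3/4·(g−p) = 3/4·(15,-1) = (11.2500,-0.7500)
o1: d²=580 > ρ²=56 → inactive
o2: d²=16 ≤ ρ²=56; F_rep = 29·(0,-4)/16² = (0.0000,-0.4531)
o3: d²=401 > ρ²=56 → inactive
F = F_att + ΣF_rep = (11.2500,-1.2031)
Δp = p'−p = (0.5625,-0.0602); α = Δx/Fx = (9/16) / (45/4) = 1/20
check: Δy/Fy = (-77/1280) / (-77/64) = 1/20 ✓

α = 1/20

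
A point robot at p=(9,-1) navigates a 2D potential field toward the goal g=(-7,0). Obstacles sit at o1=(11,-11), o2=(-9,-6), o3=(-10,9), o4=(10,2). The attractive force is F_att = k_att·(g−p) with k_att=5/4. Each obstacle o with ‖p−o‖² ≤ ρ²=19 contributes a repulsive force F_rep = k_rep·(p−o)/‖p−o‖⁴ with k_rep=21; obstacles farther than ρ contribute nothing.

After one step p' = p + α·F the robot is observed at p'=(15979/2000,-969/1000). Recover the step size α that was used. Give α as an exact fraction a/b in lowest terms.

α = 1/20

F_att = 5/4·(g−p) = 5/4·(-16,1) = (-20.0000,1.2500)
o1: d²=104 > ρ²=19 → inactive
o2: d²=349 > ρ²=19 → inactive
o3: d²=461 > ρ²=19 → inactive
o4: d²=10 ≤ ρ²=19; F_rep = 21·(-1,-3)/10² = (-0.2100,-0.6300)
F = F_att + ΣF_rep = (-20.2100,0.6200)
Δp = p'−p = (-1.0105,0.0310); α = Δx/Fx = (-2021/2000) / (-2021/100) = 1/20
check: Δy/Fy = (31/1000) / (31/50) = 1/20 ✓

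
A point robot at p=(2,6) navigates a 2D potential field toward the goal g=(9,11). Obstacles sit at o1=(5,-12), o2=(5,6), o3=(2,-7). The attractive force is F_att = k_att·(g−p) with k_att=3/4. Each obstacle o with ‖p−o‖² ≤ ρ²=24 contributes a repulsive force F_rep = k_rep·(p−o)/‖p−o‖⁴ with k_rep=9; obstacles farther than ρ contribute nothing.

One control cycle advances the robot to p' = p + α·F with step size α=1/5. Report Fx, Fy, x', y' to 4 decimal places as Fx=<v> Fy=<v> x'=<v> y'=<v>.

Fx=4.9167 Fy=3.7500 x'=2.9833 y'=6.7500

F_att = 3/4·(g−p) = 3/4·(7,5) = (5.2500,3.7500)
o1: d²=333 > ρ²=24 → inactive
o2: d²=9 ≤ ρ²=24; F_rep = 9·(-3,0)/9² = (-0.3333,0.0000)
o3: d²=169 > ρ²=24 → inactive
F = F_att + ΣF_rep = (4.9167,3.7500)
p' = p + 1/5·F = (2.9833,6.7500)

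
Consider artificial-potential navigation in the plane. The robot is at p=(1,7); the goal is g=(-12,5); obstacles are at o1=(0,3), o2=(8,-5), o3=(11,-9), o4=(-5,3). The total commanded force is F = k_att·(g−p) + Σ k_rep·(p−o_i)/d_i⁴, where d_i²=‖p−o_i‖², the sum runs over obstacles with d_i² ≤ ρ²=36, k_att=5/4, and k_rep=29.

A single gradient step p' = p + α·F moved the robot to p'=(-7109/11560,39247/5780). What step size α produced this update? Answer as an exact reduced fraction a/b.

α = 1/10

F_att = 5/4·(g−p) = 5/4·(-13,-2) = (-16.2500,-2.5000)
o1: d²=17 ≤ ρ²=36; F_rep = 29·(1,4)/17² = (0.1003,0.4014)
o2: d²=193 > ρ²=36 → inactive
o3: d²=356 > ρ²=36 → inactive
o4: d²=52 > ρ²=36 → inactive
F = F_att + ΣF_rep = (-16.1497,-2.0986)
Δp = p'−p = (-1.6150,-0.2099); α = Δx/Fx = (-18669/11560) / (-18669/1156) = 1/10
check: Δy/Fy = (-1213/5780) / (-1213/578) = 1/10 ✓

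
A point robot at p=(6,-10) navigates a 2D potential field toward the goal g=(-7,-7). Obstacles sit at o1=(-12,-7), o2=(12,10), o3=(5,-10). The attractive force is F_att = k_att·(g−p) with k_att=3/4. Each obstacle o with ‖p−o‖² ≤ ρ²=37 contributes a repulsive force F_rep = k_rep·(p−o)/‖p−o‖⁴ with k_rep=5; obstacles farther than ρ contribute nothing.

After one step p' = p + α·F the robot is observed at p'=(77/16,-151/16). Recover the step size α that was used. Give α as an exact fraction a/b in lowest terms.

F_att = 3/4·(g−p) = 3/4·(-13,3) = (-9.7500,2.2500)
o1: d²=333 > ρ²=37 → inactive
o2: d²=436 > ρ²=37 → inactive
o3: d²=1 ≤ ρ²=37; F_rep = 5·(1,0)/1² = (5.0000,0.0000)
F = F_att + ΣF_rep = (-4.7500,2.2500)
Δp = p'−p = (-1.1875,0.5625); α = Δx/Fx = (-19/16) / (-19/4) = 1/4
check: Δy/Fy = (9/16) / (9/4) = 1/4 ✓

α = 1/4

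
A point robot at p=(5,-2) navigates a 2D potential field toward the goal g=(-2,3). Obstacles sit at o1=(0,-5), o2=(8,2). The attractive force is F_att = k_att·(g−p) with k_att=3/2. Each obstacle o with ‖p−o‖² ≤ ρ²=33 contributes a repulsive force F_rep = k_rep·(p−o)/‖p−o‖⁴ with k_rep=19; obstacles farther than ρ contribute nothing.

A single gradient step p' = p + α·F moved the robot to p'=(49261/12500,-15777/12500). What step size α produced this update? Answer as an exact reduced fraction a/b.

F_att = 3/2·(g−p) = 3/2·(-7,5) = (-10.5000,7.5000)
o1: d²=34 > ρ²=33 → inactive
o2: d²=25 ≤ ρ²=33; F_rep = 19·(-3,-4)/25² = (-0.0912,-0.1216)
F = F_att + ΣF_rep = (-10.5912,7.3784)
Δp = p'−p = (-1.0591,0.7378); α = Δx/Fx = (-13239/12500) / (-13239/1250) = 1/10
check: Δy/Fy = (9223/12500) / (9223/1250) = 1/10 ✓

α = 1/10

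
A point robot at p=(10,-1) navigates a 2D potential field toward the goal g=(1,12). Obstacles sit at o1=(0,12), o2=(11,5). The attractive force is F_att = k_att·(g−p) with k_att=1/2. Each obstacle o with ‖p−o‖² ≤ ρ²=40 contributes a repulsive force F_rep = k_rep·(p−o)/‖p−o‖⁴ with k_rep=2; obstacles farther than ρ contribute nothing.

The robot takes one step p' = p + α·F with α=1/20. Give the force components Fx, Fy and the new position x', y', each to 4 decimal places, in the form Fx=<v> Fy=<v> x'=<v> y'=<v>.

Fx=-4.5015 Fy=6.4912 x'=9.7749 y'=-0.6754

F_att = 1/2·(g−p) = 1/2·(-9,13) = (-4.5000,6.5000)
o1: d²=269 > ρ²=40 → inactive
o2: d²=37 ≤ ρ²=40; F_rep = 2·(-1,-6)/37² = (-0.0015,-0.0088)
F = F_att + ΣF_rep = (-4.5015,6.4912)
p' = p + 1/20·F = (9.7749,-0.6754)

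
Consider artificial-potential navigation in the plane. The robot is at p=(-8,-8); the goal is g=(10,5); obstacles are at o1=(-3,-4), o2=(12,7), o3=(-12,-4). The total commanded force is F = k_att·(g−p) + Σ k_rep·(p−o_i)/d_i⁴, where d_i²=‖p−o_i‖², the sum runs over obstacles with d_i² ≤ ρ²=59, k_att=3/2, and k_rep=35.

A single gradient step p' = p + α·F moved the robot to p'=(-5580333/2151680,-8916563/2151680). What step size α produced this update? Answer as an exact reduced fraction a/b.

α = 1/5

F_att = 3/2·(g−p) = 3/2·(18,13) = (27.0000,19.5000)
o1: d²=41 ≤ ρ²=59; F_rep = 35·(-5,-4)/41² = (-0.1041,-0.0833)
o2: d²=625 > ρ²=59 → inactive
o3: d²=32 ≤ ρ²=59; F_rep = 35·(4,-4)/32² = (0.1367,-0.1367)
F = F_att + ΣF_rep = (27.0326,19.2800)
Δp = p'−p = (5.4065,3.8560); α = Δx/Fx = (11633107/2151680) / (11633107/430336) = 1/5
check: Δy/Fy = (8296877/2151680) / (8296877/430336) = 1/5 ✓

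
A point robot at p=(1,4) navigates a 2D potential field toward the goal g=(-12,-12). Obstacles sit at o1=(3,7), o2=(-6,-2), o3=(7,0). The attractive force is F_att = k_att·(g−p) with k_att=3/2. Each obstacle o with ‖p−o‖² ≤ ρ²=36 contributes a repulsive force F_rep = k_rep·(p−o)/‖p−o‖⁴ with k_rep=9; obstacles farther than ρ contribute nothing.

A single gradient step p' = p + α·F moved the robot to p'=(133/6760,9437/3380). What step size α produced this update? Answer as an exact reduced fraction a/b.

α = 1/20

F_att = 3/2·(g−p) = 3/2·(-13,-16) = (-19.5000,-24.0000)
o1: d²=13 ≤ ρ²=36; F_rep = 9·(-2,-3)/13² = (-0.1065,-0.1598)
o2: d²=85 > ρ²=36 → inactive
o3: d²=52 > ρ²=36 → inactive
F = F_att + ΣF_rep = (-19.6065,-24.1598)
Δp = p'−p = (-0.9803,-1.2080); α = Δx/Fx = (-6627/6760) / (-6627/338) = 1/20
check: Δy/Fy = (-4083/3380) / (-4083/169) = 1/20 ✓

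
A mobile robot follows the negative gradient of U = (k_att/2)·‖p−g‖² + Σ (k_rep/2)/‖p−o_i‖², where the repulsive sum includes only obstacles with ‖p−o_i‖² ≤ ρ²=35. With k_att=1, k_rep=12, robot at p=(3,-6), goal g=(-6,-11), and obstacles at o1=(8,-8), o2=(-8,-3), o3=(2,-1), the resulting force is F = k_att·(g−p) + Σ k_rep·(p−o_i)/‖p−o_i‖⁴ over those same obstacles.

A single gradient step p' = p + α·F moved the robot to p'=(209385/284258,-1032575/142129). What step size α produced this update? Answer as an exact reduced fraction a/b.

α = 1/4

F_att = 1·(g−p) = 1·(-9,-5) = (-9.0000,-5.0000)
o1: d²=29 ≤ ρ²=35; F_rep = 12·(-5,2)/29² = (-0.0713,0.0285)
o2: d²=130 > ρ²=35 → inactive
o3: d²=26 ≤ ρ²=35; F_rep = 12·(1,-5)/26² = (0.0178,-0.0888)
F = F_att + ΣF_rep = (-9.0536,-5.0602)
Δp = p'−p = (-2.2634,-1.2651); α = Δx/Fx = (-643389/284258) / (-1286778/142129) = 1/4
check: Δy/Fy = (-179801/142129) / (-719204/142129) = 1/4 ✓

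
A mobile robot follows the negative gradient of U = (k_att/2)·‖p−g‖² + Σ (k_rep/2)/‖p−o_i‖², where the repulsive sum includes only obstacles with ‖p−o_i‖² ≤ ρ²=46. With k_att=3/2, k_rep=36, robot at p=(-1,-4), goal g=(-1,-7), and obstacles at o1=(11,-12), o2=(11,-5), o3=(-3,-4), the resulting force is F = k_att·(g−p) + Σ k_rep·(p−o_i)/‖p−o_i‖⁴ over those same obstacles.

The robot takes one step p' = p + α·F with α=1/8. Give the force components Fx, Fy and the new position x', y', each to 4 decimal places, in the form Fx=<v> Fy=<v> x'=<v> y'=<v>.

Fx=4.5000 Fy=-4.5000 x'=-0.4375 y'=-4.5625

F_att = 3/2·(g−p) = 3/2·(0,-3) = (0.0000,-4.5000)
o1: d²=208 > ρ²=46 → inactive
o2: d²=145 > ρ²=46 → inactive
o3: d²=4 ≤ ρ²=46; F_rep = 36·(2,0)/4² = (4.5000,0.0000)
F = F_att + ΣF_rep = (4.5000,-4.5000)
p' = p + 1/8·F = (-0.4375,-4.5625)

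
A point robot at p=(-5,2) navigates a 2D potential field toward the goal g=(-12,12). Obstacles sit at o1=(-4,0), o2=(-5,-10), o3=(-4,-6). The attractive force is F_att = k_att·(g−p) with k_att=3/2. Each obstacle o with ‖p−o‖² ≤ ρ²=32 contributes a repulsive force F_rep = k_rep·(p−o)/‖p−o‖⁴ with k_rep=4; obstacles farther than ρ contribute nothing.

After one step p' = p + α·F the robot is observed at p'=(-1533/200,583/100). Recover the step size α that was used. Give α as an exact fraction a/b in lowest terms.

F_att = 3/2·(g−p) = 3/2·(-7,10) = (-10.5000,15.0000)
o1: d²=5 ≤ ρ²=32; F_rep = 4·(-1,2)/5² = (-0.1600,0.3200)
o2: d²=144 > ρ²=32 → inactive
o3: d²=65 > ρ²=32 → inactive
F = F_att + ΣF_rep = (-10.6600,15.3200)
Δp = p'−p = (-2.6650,3.8300); α = Δx/Fx = (-533/200) / (-533/50) = 1/4
check: Δy/Fy = (383/100) / (383/25) = 1/4 ✓

α = 1/4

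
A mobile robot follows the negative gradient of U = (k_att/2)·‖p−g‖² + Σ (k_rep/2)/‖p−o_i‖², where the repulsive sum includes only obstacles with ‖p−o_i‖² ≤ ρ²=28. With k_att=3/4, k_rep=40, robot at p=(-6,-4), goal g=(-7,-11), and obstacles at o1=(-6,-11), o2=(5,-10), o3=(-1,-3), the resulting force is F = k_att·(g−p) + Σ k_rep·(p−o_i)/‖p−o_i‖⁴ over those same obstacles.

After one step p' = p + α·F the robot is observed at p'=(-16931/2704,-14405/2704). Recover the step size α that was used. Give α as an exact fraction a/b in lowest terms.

F_att = 3/4·(g−p) = 3/4·(-1,-7) = (-0.7500,-5.2500)
o1: d²=49 > ρ²=28 → inactive
o2: d²=157 > ρ²=28 → inactive
o3: d²=26 ≤ ρ²=28; F_rep = 40·(-5,-1)/26² = (-0.2959,-0.0592)
F = F_att + ΣF_rep = (-1.0459,-5.3092)
Δp = p'−p = (-0.2615,-1.3273); α = Δx/Fx = (-707/2704) / (-707/676) = 1/4
check: Δy/Fy = (-3589/2704) / (-3589/676) = 1/4 ✓

α = 1/4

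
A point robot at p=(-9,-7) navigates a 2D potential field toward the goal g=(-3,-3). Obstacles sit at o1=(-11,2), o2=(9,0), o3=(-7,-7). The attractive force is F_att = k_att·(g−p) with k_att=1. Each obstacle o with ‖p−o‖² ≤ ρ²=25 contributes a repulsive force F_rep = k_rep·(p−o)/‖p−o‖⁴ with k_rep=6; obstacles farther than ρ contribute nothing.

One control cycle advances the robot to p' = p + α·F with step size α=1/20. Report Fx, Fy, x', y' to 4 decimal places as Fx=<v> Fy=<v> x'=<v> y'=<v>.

Fx=5.2500 Fy=4.0000 x'=-8.7375 y'=-6.8000

F_att = 1·(g−p) = 1·(6,4) = (6.0000,4.0000)
o1: d²=85 > ρ²=25 → inactive
o2: d²=373 > ρ²=25 → inactive
o3: d²=4 ≤ ρ²=25; F_rep = 6·(-2,0)/4² = (-0.7500,0.0000)
F = F_att + ΣF_rep = (5.2500,4.0000)
p' = p + 1/20·F = (-8.7375,-6.8000)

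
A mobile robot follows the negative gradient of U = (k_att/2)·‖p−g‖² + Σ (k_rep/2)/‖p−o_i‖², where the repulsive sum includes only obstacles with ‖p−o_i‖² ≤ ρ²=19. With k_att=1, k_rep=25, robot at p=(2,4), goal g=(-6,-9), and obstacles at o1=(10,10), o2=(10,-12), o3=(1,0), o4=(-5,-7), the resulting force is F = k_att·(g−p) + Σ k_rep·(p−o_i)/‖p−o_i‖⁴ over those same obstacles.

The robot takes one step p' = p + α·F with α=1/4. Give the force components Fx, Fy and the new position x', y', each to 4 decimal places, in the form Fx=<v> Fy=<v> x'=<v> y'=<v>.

Fx=-7.9135 Fy=-12.6540 x'=0.0216 y'=0.8365

F_att = 1·(g−p) = 1·(-8,-13) = (-8.0000,-13.0000)
o1: d²=100 > ρ²=19 → inactive
o2: d²=320 > ρ²=19 → inactive
o3: d²=17 ≤ ρ²=19; F_rep = 25·(1,4)/17² = (0.0865,0.3460)
o4: d²=170 > ρ²=19 → inactive
F = F_att + ΣF_rep = (-7.9135,-12.6540)
p' = p + 1/4·F = (0.0216,0.8365)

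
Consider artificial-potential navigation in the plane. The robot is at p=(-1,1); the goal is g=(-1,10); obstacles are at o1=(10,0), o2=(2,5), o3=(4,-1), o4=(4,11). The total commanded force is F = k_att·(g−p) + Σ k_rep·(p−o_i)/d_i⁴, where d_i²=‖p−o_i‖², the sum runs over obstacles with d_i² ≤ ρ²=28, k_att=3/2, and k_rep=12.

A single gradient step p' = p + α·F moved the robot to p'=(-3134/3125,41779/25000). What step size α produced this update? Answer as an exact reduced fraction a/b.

α = 1/20

F_att = 3/2·(g−p) = 3/2·(0,9) = (0.0000,13.5000)
o1: d²=122 > ρ²=28 → inactive
o2: d²=25 ≤ ρ²=28; F_rep = 12·(-3,-4)/25² = (-0.0576,-0.0768)
o3: d²=29 > ρ²=28 → inactive
o4: d²=125 > ρ²=28 → inactive
F = F_att + ΣF_rep = (-0.0576,13.4232)
Δp = p'−p = (-0.0029,0.6712); α = Δx/Fx = (-9/3125) / (-36/625) = 1/20
check: Δy/Fy = (16779/25000) / (16779/1250) = 1/20 ✓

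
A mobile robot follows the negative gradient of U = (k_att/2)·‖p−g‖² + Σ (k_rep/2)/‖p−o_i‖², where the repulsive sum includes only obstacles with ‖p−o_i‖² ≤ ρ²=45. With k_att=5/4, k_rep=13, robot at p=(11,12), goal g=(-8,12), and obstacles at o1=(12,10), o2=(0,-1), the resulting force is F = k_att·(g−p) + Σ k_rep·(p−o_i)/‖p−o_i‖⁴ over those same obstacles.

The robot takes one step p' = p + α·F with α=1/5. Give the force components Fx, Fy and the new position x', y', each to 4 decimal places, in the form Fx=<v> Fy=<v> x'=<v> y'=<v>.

F_att = 5/4·(g−p) = 5/4·(-19,0) = (-23.7500,0.0000)
o1: d²=5 ≤ ρ²=45; F_rep = 13·(-1,2)/5² = (-0.5200,1.0400)
o2: d²=290 > ρ²=45 → inactive
F = F_att + ΣF_rep = (-24.2700,1.0400)
p' = p + 1/5·F = (6.1460,12.2080)

Fx=-24.2700 Fy=1.0400 x'=6.1460 y'=12.2080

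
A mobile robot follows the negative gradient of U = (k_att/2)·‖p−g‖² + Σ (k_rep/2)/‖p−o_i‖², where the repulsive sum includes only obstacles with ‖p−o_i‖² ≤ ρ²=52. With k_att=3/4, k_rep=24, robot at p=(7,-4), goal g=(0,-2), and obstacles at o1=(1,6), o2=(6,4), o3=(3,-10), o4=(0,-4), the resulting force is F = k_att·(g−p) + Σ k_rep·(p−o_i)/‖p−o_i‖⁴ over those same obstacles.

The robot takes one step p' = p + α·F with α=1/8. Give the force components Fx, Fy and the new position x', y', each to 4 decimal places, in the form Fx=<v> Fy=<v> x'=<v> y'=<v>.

Fx=-5.1445 Fy=1.5533 x'=6.3569 y'=-3.8058

F_att = 3/4·(g−p) = 3/4·(-7,2) = (-5.2500,1.5000)
o1: d²=136 > ρ²=52 → inactive
o2: d²=65 > ρ²=52 → inactive
o3: d²=52 ≤ ρ²=52; F_rep = 24·(4,6)/52² = (0.0355,0.0533)
o4: d²=49 ≤ ρ²=52; F_rep = 24·(7,0)/49² = (0.0700,0.0000)
F = F_att + ΣF_rep = (-5.1445,1.5533)
p' = p + 1/8·F = (6.3569,-3.8058)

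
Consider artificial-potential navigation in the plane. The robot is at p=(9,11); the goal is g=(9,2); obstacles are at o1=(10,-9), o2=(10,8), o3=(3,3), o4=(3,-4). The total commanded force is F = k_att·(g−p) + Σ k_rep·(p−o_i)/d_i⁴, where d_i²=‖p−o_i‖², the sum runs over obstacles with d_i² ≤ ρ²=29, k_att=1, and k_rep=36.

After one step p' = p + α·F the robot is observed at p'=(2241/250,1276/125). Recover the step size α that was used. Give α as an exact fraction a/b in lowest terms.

α = 1/10

F_att = 1·(g−p) = 1·(0,-9) = (0.0000,-9.0000)
o1: d²=401 > ρ²=29 → inactive
o2: d²=10 ≤ ρ²=29; F_rep = 36·(-1,3)/10² = (-0.3600,1.0800)
o3: d²=100 > ρ²=29 → inactive
o4: d²=261 > ρ²=29 → inactive
F = F_att + ΣF_rep = (-0.3600,-7.9200)
Δp = p'−p = (-0.0360,-0.7920); α = Δx/Fx = (-9/250) / (-9/25) = 1/10
check: Δy/Fy = (-99/125) / (-198/25) = 1/10 ✓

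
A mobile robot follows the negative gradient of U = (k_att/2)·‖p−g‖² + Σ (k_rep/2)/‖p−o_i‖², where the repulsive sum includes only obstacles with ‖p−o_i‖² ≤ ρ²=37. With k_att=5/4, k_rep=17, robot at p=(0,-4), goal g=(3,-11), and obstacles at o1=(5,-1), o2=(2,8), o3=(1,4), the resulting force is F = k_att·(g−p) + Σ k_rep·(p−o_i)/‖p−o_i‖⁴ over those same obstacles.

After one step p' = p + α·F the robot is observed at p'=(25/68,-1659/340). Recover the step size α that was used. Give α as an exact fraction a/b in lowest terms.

F_att = 5/4·(g−p) = 5/4·(3,-7) = (3.7500,-8.7500)
o1: d²=34 ≤ ρ²=37; F_rep = 17·(-5,-3)/34² = (-0.0735,-0.0441)
o2: d²=148 > ρ²=37 → inactive
o3: d²=65 > ρ²=37 → inactive
F = F_att + ΣF_rep = (3.6765,-8.7941)
Δp = p'−p = (0.3676,-0.8794); α = Δx/Fx = (25/68) / (125/34) = 1/10
check: Δy/Fy = (-299/340) / (-299/34) = 1/10 ✓

α = 1/10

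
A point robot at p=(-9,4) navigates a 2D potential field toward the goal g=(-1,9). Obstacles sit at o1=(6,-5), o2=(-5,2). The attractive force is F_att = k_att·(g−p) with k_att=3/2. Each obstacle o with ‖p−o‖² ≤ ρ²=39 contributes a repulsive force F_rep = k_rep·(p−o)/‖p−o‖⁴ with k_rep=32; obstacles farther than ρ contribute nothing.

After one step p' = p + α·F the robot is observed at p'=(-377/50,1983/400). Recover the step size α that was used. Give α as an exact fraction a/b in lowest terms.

α = 1/8

F_att = 3/2·(g−p) = 3/2·(8,5) = (12.0000,7.5000)
o1: d²=306 > ρ²=39 → inactive
o2: d²=20 ≤ ρ²=39; F_rep = 32·(-4,2)/20² = (-0.3200,0.1600)
F = F_att + ΣF_rep = (11.6800,7.6600)
Δp = p'−p = (1.4600,0.9575); α = Δx/Fx = (73/50) / (292/25) = 1/8
check: Δy/Fy = (383/400) / (383/50) = 1/8 ✓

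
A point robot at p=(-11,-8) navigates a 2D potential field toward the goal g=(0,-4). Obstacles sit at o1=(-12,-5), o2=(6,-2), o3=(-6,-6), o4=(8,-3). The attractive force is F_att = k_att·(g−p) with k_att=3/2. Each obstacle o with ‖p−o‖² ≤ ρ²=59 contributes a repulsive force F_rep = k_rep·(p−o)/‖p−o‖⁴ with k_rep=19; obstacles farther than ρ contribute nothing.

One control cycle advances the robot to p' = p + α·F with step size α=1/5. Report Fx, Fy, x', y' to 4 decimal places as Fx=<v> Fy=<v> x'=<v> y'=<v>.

Fx=16.5770 Fy=5.3848 x'=-7.6846 y'=-6.9230

F_att = 3/2·(g−p) = 3/2·(11,4) = (16.5000,6.0000)
o1: d²=10 ≤ ρ²=59; F_rep = 19·(1,-3)/10² = (0.1900,-0.5700)
o2: d²=325 > ρ²=59 → inactive
o3: d²=29 ≤ ρ²=59; F_rep = 19·(-5,-2)/29² = (-0.1130,-0.0452)
o4: d²=386 > ρ²=59 → inactive
F = F_att + ΣF_rep = (16.5770,5.3848)
p' = p + 1/5·F = (-7.6846,-6.9230)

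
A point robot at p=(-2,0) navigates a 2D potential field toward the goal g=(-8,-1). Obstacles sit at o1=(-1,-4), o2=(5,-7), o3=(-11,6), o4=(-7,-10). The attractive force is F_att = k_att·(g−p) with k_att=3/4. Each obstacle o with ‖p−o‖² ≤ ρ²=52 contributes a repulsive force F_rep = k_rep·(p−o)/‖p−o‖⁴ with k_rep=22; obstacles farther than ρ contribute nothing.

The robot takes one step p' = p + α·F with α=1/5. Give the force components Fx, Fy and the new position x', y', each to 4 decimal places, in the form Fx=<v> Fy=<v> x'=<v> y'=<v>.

F_att = 3/4·(g−p) = 3/4·(-6,-1) = (-4.5000,-0.7500)
o1: d²=17 ≤ ρ²=52; F_rep = 22·(-1,4)/17² = (-0.0761,0.3045)
o2: d²=98 > ρ²=52 → inactive
o3: d²=117 > ρ²=52 → inactive
o4: d²=125 > ρ²=52 → inactive
F = F_att + ΣF_rep = (-4.5761,-0.4455)
p' = p + 1/5·F = (-2.9152,-0.0891)

Fx=-4.5761 Fy=-0.4455 x'=-2.9152 y'=-0.0891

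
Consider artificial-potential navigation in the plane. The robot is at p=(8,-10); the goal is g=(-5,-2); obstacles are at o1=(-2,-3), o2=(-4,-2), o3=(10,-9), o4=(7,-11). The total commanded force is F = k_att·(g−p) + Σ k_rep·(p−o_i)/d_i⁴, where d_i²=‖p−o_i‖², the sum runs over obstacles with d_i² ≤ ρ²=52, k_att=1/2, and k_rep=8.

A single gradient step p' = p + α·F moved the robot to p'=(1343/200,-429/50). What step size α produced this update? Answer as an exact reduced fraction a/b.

F_att = 1/2·(g−p) = 1/2·(-13,8) = (-6.5000,4.0000)
o1: d²=149 > ρ²=52 → inactive
o2: d²=208 > ρ²=52 → inactive
o3: d²=5 ≤ ρ²=52; F_rep = 8·(-2,-1)/5² = (-0.6400,-0.3200)
o4: d²=2 ≤ ρ²=52; F_rep = 8·(1,1)/2² = (2.0000,2.0000)
F = F_att + ΣF_rep = (-5.1400,5.6800)
Δp = p'−p = (-1.2850,1.4200); α = Δx/Fx = (-257/200) / (-257/50) = 1/4
check: Δy/Fy = (71/50) / (142/25) = 1/4 ✓

α = 1/4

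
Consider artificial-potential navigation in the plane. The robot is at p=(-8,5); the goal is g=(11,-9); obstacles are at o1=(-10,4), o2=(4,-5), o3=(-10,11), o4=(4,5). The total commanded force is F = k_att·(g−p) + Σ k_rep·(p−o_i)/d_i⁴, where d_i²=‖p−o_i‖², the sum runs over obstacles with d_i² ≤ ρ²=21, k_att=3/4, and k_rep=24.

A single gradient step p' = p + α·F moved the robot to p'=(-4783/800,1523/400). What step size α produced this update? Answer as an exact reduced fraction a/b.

α = 1/8

F_att = 3/4·(g−p) = 3/4·(19,-14) = (14.2500,-10.5000)
o1: d²=5 ≤ ρ²=21; F_rep = 24·(2,1)/5² = (1.9200,0.9600)
o2: d²=244 > ρ²=21 → inactive
o3: d²=40 > ρ²=21 → inactive
o4: d²=144 > ρ²=21 → inactive
F = F_att + ΣF_rep = (16.1700,-9.5400)
Δp = p'−p = (2.0213,-1.1925); α = Δx/Fx = (1617/800) / (1617/100) = 1/8
check: Δy/Fy = (-477/400) / (-477/50) = 1/8 ✓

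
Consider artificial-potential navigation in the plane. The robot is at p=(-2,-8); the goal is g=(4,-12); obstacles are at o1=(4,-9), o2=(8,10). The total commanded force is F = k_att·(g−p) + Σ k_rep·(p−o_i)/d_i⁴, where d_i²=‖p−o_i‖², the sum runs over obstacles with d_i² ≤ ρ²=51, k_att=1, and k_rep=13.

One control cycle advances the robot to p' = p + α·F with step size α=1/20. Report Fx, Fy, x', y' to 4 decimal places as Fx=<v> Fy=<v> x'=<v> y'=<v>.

Fx=5.9430 Fy=-3.9905 x'=-1.7028 y'=-8.1995

F_att = 1·(g−p) = 1·(6,-4) = (6.0000,-4.0000)
o1: d²=37 ≤ ρ²=51; F_rep = 13·(-6,1)/37² = (-0.0570,0.0095)
o2: d²=424 > ρ²=51 → inactive
F = F_att + ΣF_rep = (5.9430,-3.9905)
p' = p + 1/20·F = (-1.7028,-8.1995)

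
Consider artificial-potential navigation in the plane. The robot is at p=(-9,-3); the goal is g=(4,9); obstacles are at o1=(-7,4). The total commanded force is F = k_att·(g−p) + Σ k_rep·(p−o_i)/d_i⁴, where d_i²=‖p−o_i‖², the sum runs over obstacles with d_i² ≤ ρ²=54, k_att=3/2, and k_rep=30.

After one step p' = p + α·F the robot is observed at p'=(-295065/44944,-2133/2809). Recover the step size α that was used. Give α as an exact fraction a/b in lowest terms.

F_att = 3/2·(g−p) = 3/2·(13,12) = (19.5000,18.0000)
o1: d²=53 ≤ ρ²=54; F_rep = 30·(-2,-7)/53² = (-0.0214,-0.0748)
F = F_att + ΣF_rep = (19.4786,17.9252)
Δp = p'−p = (2.4348,2.2407); α = Δx/Fx = (109431/44944) / (109431/5618) = 1/8
check: Δy/Fy = (6294/2809) / (50352/2809) = 1/8 ✓

α = 1/8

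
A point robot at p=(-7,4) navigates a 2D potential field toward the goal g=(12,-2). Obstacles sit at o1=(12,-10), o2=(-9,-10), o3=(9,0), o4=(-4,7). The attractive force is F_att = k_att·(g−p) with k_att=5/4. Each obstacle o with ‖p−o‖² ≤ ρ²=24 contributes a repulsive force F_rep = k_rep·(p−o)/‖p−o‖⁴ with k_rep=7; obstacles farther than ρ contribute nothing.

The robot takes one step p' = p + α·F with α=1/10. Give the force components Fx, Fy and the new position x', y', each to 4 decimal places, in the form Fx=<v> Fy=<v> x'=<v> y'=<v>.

Fx=23.6852 Fy=-7.5648 x'=-4.6315 y'=3.2435

F_att = 5/4·(g−p) = 5/4·(19,-6) = (23.7500,-7.5000)
o1: d²=557 > ρ²=24 → inactive
o2: d²=200 > ρ²=24 → inactive
o3: d²=272 > ρ²=24 → inactive
o4: d²=18 ≤ ρ²=24; F_rep = 7·(-3,-3)/18² = (-0.0648,-0.0648)
F = F_att + ΣF_rep = (23.6852,-7.5648)
p' = p + 1/10·F = (-4.6315,3.2435)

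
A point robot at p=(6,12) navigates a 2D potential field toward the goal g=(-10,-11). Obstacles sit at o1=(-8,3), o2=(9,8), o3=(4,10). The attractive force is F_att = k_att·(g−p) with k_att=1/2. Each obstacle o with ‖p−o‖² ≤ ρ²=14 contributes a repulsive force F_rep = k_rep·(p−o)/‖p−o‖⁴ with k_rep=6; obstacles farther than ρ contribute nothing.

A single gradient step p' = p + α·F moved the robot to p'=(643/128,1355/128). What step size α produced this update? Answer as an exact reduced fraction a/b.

α = 1/8

F_att = 1/2·(g−p) = 1/2·(-16,-23) = (-8.0000,-11.5000)
o1: d²=277 > ρ²=14 → inactive
o2: d²=25 > ρ²=14 → inactive
o3: d²=8 ≤ ρ²=14; F_rep = 6·(2,2)/8² = (0.1875,0.1875)
F = F_att + ΣF_rep = (-7.8125,-11.3125)
Δp = p'−p = (-0.9766,-1.4141); α = Δx/Fx = (-125/128) / (-125/16) = 1/8
check: Δy/Fy = (-181/128) / (-181/16) = 1/8 ✓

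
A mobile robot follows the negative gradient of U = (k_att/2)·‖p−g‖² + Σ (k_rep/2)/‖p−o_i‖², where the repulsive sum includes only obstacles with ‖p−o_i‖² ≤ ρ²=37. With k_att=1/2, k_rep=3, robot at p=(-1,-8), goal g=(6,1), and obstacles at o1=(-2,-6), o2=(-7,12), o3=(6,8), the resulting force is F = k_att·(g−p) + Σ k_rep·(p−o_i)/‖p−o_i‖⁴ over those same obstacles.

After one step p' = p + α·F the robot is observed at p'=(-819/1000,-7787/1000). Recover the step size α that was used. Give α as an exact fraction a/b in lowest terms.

α = 1/20

F_att = 1/2·(g−p) = 1/2·(7,9) = (3.5000,4.5000)
o1: d²=5 ≤ ρ²=37; F_rep = 3·(1,-2)/5² = (0.1200,-0.2400)
o2: d²=436 > ρ²=37 → inactive
o3: d²=305 > ρ²=37 → inactive
F = F_att + ΣF_rep = (3.6200,4.2600)
Δp = p'−p = (0.1810,0.2130); α = Δx/Fx = (181/1000) / (181/50) = 1/20
check: Δy/Fy = (213/1000) / (213/50) = 1/20 ✓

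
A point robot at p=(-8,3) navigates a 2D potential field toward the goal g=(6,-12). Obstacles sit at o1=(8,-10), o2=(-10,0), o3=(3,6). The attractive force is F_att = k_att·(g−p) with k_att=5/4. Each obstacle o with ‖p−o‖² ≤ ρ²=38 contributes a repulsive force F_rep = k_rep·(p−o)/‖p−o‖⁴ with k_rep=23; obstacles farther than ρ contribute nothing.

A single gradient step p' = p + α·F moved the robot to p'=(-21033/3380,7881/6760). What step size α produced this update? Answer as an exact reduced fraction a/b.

F_att = 5/4·(g−p) = 5/4·(14,-15) = (17.5000,-18.7500)
o1: d²=425 > ρ²=38 → inactive
o2: d²=13 ≤ ρ²=38; F_rep = 23·(2,3)/13² = (0.2722,0.4083)
o3: d²=130 > ρ²=38 → inactive
F = F_att + ΣF_rep = (17.7722,-18.3417)
Δp = p'−p = (1.7772,-1.8342); α = Δx/Fx = (6007/3380) / (6007/338) = 1/10
check: Δy/Fy = (-12399/6760) / (-12399/676) = 1/10 ✓

α = 1/10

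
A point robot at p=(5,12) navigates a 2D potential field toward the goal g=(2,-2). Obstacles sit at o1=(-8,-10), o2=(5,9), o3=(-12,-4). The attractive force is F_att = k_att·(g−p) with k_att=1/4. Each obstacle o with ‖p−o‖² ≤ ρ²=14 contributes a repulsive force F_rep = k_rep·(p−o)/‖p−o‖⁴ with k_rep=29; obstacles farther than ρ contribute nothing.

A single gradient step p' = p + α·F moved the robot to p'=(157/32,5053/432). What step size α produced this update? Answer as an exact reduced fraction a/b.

F_att = 1/4·(g−p) = 1/4·(-3,-14) = (-0.7500,-3.5000)
o1: d²=653 > ρ²=14 → inactive
o2: d²=9 ≤ ρ²=14; F_rep = 29·(0,3)/9² = (0.0000,1.0741)
o3: d²=545 > ρ²=14 → inactive
F = F_att + ΣF_rep = (-0.7500,-2.4259)
Δp = p'−p = (-0.0938,-0.3032); α = Δx/Fx = (-3/32) / (-3/4) = 1/8
check: Δy/Fy = (-131/432) / (-131/54) = 1/8 ✓

α = 1/8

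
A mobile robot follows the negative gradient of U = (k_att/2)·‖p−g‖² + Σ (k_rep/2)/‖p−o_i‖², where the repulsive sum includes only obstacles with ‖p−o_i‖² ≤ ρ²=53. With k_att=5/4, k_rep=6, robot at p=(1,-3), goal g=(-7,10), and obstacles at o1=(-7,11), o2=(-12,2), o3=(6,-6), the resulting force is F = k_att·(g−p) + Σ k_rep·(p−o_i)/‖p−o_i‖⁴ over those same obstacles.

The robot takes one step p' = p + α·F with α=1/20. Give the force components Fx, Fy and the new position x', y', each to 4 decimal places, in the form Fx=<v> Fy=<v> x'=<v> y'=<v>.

Fx=-10.0260 Fy=16.2656 x'=0.4987 y'=-2.1867

F_att = 5/4·(g−p) = 5/4·(-8,13) = (-10.0000,16.2500)
o1: d²=260 > ρ²=53 → inactive
o2: d²=194 > ρ²=53 → inactive
o3: d²=34 ≤ ρ²=53; F_rep = 6·(-5,3)/34² = (-0.0260,0.0156)
F = F_att + ΣF_rep = (-10.0260,16.2656)
p' = p + 1/20·F = (0.4987,-2.1867)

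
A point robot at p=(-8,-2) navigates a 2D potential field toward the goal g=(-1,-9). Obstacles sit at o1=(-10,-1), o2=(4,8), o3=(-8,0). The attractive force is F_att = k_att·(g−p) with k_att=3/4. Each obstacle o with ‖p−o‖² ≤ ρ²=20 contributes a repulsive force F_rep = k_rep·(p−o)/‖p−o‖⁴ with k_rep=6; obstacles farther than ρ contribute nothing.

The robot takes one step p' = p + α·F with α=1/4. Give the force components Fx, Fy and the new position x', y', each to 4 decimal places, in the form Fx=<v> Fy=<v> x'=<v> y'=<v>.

Fx=5.7300 Fy=-6.2400 x'=-6.5675 y'=-3.5600

F_att = 3/4·(g−p) = 3/4·(7,-7) = (5.2500,-5.2500)
o1: d²=5 ≤ ρ²=20; F_rep = 6·(2,-1)/5² = (0.4800,-0.2400)
o2: d²=244 > ρ²=20 → inactive
o3: d²=4 ≤ ρ²=20; F_rep = 6·(0,-2)/4² = (0.0000,-0.7500)
F = F_att + ΣF_rep = (5.7300,-6.2400)
p' = p + 1/4·F = (-6.5675,-3.5600)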